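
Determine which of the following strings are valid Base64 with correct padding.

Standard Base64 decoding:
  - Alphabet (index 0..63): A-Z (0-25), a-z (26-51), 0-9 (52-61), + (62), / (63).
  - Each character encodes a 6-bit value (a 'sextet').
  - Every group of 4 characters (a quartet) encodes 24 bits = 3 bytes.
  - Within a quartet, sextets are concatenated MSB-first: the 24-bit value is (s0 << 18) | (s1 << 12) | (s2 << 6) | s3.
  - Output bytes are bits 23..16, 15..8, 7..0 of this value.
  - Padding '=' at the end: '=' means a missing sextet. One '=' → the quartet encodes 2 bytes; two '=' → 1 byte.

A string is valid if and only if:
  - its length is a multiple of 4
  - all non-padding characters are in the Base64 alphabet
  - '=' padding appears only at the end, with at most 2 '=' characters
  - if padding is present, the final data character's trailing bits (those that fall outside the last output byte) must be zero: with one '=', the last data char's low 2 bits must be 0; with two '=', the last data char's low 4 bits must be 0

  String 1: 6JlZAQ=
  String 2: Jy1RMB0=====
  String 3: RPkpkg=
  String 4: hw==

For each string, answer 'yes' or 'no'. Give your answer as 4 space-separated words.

String 1: '6JlZAQ=' → invalid (len=7 not mult of 4)
String 2: 'Jy1RMB0=====' → invalid (5 pad chars (max 2))
String 3: 'RPkpkg=' → invalid (len=7 not mult of 4)
String 4: 'hw==' → valid

Answer: no no no yes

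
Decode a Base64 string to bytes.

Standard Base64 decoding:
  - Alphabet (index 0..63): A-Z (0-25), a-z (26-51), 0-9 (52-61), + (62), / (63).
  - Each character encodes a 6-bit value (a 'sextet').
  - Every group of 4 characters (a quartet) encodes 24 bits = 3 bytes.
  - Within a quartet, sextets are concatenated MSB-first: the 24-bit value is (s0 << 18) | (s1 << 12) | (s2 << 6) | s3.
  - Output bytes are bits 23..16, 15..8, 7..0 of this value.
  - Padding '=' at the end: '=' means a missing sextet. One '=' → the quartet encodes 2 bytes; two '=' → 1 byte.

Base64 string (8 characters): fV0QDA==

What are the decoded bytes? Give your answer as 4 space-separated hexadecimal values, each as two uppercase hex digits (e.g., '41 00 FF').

After char 0 ('f'=31): chars_in_quartet=1 acc=0x1F bytes_emitted=0
After char 1 ('V'=21): chars_in_quartet=2 acc=0x7D5 bytes_emitted=0
After char 2 ('0'=52): chars_in_quartet=3 acc=0x1F574 bytes_emitted=0
After char 3 ('Q'=16): chars_in_quartet=4 acc=0x7D5D10 -> emit 7D 5D 10, reset; bytes_emitted=3
After char 4 ('D'=3): chars_in_quartet=1 acc=0x3 bytes_emitted=3
After char 5 ('A'=0): chars_in_quartet=2 acc=0xC0 bytes_emitted=3
Padding '==': partial quartet acc=0xC0 -> emit 0C; bytes_emitted=4

Answer: 7D 5D 10 0C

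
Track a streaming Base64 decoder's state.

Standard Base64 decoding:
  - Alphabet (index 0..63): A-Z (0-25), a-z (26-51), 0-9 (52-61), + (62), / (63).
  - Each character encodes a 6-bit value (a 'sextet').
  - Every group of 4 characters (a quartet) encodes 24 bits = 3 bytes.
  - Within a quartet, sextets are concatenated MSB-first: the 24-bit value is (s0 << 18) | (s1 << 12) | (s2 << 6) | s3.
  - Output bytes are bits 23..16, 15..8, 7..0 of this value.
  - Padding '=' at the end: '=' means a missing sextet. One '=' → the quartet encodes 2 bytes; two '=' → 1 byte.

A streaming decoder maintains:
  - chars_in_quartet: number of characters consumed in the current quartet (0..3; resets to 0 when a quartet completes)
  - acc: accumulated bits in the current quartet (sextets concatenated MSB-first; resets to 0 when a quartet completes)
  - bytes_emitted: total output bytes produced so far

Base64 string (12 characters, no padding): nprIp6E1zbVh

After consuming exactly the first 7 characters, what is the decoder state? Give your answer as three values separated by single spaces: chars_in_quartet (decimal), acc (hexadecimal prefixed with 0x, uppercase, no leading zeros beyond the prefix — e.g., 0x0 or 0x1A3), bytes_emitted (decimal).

After char 0 ('n'=39): chars_in_quartet=1 acc=0x27 bytes_emitted=0
After char 1 ('p'=41): chars_in_quartet=2 acc=0x9E9 bytes_emitted=0
After char 2 ('r'=43): chars_in_quartet=3 acc=0x27A6B bytes_emitted=0
After char 3 ('I'=8): chars_in_quartet=4 acc=0x9E9AC8 -> emit 9E 9A C8, reset; bytes_emitted=3
After char 4 ('p'=41): chars_in_quartet=1 acc=0x29 bytes_emitted=3
After char 5 ('6'=58): chars_in_quartet=2 acc=0xA7A bytes_emitted=3
After char 6 ('E'=4): chars_in_quartet=3 acc=0x29E84 bytes_emitted=3

Answer: 3 0x29E84 3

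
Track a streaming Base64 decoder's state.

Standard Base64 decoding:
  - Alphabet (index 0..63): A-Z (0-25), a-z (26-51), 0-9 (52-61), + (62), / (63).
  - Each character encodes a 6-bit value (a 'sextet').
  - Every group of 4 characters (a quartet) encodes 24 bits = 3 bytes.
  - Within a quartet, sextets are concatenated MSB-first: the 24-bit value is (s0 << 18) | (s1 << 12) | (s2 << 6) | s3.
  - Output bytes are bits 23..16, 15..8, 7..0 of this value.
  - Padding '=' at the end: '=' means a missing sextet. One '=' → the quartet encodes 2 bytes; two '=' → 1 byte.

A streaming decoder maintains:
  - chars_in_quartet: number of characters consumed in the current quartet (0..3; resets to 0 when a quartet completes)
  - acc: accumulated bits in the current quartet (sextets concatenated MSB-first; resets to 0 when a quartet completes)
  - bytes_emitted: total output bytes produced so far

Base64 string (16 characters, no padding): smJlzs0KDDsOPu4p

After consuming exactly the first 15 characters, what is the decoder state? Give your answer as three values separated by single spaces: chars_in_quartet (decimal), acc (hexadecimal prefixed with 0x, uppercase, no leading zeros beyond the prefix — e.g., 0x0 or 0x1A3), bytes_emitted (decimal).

Answer: 3 0xFBB8 9

Derivation:
After char 0 ('s'=44): chars_in_quartet=1 acc=0x2C bytes_emitted=0
After char 1 ('m'=38): chars_in_quartet=2 acc=0xB26 bytes_emitted=0
After char 2 ('J'=9): chars_in_quartet=3 acc=0x2C989 bytes_emitted=0
After char 3 ('l'=37): chars_in_quartet=4 acc=0xB26265 -> emit B2 62 65, reset; bytes_emitted=3
After char 4 ('z'=51): chars_in_quartet=1 acc=0x33 bytes_emitted=3
After char 5 ('s'=44): chars_in_quartet=2 acc=0xCEC bytes_emitted=3
After char 6 ('0'=52): chars_in_quartet=3 acc=0x33B34 bytes_emitted=3
After char 7 ('K'=10): chars_in_quartet=4 acc=0xCECD0A -> emit CE CD 0A, reset; bytes_emitted=6
After char 8 ('D'=3): chars_in_quartet=1 acc=0x3 bytes_emitted=6
After char 9 ('D'=3): chars_in_quartet=2 acc=0xC3 bytes_emitted=6
After char 10 ('s'=44): chars_in_quartet=3 acc=0x30EC bytes_emitted=6
After char 11 ('O'=14): chars_in_quartet=4 acc=0xC3B0E -> emit 0C 3B 0E, reset; bytes_emitted=9
After char 12 ('P'=15): chars_in_quartet=1 acc=0xF bytes_emitted=9
After char 13 ('u'=46): chars_in_quartet=2 acc=0x3EE bytes_emitted=9
After char 14 ('4'=56): chars_in_quartet=3 acc=0xFBB8 bytes_emitted=9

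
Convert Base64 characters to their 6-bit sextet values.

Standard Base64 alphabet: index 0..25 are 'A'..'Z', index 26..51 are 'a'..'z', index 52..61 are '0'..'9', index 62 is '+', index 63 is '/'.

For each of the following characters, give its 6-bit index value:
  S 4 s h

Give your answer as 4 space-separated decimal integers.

Answer: 18 56 44 33

Derivation:
'S': A..Z range, ord('S') − ord('A') = 18
'4': 0..9 range, 52 + ord('4') − ord('0') = 56
's': a..z range, 26 + ord('s') − ord('a') = 44
'h': a..z range, 26 + ord('h') − ord('a') = 33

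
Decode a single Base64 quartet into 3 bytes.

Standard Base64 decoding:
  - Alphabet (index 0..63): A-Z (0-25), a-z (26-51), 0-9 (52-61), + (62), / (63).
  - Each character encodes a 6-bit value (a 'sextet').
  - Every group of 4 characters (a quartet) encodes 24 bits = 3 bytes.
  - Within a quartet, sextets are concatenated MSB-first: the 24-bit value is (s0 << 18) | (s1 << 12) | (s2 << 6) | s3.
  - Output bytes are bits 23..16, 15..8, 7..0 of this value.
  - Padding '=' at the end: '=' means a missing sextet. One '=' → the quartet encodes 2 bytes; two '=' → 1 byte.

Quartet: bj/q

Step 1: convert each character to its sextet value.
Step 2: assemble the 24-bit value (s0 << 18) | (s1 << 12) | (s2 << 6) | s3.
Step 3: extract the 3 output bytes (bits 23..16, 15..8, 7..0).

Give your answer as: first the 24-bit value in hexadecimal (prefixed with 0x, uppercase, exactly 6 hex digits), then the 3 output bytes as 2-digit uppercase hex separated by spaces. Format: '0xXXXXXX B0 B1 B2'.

Sextets: b=27, j=35, /=63, q=42
24-bit: (27<<18) | (35<<12) | (63<<6) | 42
      = 0x6C0000 | 0x023000 | 0x000FC0 | 0x00002A
      = 0x6E3FEA
Bytes: (v>>16)&0xFF=6E, (v>>8)&0xFF=3F, v&0xFF=EA

Answer: 0x6E3FEA 6E 3F EA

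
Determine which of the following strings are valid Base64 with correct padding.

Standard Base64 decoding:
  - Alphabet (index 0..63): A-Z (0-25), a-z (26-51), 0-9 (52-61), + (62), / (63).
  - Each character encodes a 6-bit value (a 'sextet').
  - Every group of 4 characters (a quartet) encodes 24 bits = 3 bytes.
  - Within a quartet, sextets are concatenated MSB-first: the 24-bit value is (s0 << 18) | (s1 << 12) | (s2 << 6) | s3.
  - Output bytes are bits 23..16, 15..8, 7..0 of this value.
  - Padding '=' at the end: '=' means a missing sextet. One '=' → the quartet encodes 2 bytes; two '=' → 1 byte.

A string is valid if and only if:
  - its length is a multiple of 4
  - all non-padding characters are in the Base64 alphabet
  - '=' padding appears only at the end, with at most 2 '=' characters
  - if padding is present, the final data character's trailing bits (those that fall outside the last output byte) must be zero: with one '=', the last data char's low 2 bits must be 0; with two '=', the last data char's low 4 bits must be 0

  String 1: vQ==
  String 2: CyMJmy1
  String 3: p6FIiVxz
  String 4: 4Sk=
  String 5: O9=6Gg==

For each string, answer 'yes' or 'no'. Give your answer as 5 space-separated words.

String 1: 'vQ==' → valid
String 2: 'CyMJmy1' → invalid (len=7 not mult of 4)
String 3: 'p6FIiVxz' → valid
String 4: '4Sk=' → valid
String 5: 'O9=6Gg==' → invalid (bad char(s): ['=']; '=' in middle)

Answer: yes no yes yes no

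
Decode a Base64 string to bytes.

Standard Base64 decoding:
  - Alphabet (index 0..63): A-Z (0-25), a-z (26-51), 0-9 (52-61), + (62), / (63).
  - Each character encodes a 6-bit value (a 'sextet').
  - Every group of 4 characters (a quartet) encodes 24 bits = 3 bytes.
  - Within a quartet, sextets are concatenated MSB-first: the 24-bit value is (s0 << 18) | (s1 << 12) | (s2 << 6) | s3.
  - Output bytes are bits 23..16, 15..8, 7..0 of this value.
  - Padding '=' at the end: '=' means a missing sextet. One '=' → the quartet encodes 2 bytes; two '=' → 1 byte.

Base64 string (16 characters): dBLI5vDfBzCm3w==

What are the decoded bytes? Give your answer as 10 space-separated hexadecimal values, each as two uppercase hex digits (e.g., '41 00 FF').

After char 0 ('d'=29): chars_in_quartet=1 acc=0x1D bytes_emitted=0
After char 1 ('B'=1): chars_in_quartet=2 acc=0x741 bytes_emitted=0
After char 2 ('L'=11): chars_in_quartet=3 acc=0x1D04B bytes_emitted=0
After char 3 ('I'=8): chars_in_quartet=4 acc=0x7412C8 -> emit 74 12 C8, reset; bytes_emitted=3
After char 4 ('5'=57): chars_in_quartet=1 acc=0x39 bytes_emitted=3
After char 5 ('v'=47): chars_in_quartet=2 acc=0xE6F bytes_emitted=3
After char 6 ('D'=3): chars_in_quartet=3 acc=0x39BC3 bytes_emitted=3
After char 7 ('f'=31): chars_in_quartet=4 acc=0xE6F0DF -> emit E6 F0 DF, reset; bytes_emitted=6
After char 8 ('B'=1): chars_in_quartet=1 acc=0x1 bytes_emitted=6
After char 9 ('z'=51): chars_in_quartet=2 acc=0x73 bytes_emitted=6
After char 10 ('C'=2): chars_in_quartet=3 acc=0x1CC2 bytes_emitted=6
After char 11 ('m'=38): chars_in_quartet=4 acc=0x730A6 -> emit 07 30 A6, reset; bytes_emitted=9
After char 12 ('3'=55): chars_in_quartet=1 acc=0x37 bytes_emitted=9
After char 13 ('w'=48): chars_in_quartet=2 acc=0xDF0 bytes_emitted=9
Padding '==': partial quartet acc=0xDF0 -> emit DF; bytes_emitted=10

Answer: 74 12 C8 E6 F0 DF 07 30 A6 DF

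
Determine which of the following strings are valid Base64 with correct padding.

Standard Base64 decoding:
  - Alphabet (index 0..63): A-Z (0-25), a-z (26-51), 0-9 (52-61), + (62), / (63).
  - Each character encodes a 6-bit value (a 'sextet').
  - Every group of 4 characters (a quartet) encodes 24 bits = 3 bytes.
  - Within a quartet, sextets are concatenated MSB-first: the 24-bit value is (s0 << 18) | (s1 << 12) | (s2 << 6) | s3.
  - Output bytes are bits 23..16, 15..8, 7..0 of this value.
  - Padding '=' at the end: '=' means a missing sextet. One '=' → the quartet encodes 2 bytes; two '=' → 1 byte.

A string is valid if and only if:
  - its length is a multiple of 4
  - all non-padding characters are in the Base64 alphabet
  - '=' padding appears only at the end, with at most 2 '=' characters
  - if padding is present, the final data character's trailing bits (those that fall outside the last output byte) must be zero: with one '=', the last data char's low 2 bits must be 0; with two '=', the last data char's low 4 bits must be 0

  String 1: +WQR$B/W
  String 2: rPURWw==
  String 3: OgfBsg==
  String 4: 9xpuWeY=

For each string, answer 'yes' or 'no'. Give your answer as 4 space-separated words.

Answer: no yes yes yes

Derivation:
String 1: '+WQR$B/W' → invalid (bad char(s): ['$'])
String 2: 'rPURWw==' → valid
String 3: 'OgfBsg==' → valid
String 4: '9xpuWeY=' → valid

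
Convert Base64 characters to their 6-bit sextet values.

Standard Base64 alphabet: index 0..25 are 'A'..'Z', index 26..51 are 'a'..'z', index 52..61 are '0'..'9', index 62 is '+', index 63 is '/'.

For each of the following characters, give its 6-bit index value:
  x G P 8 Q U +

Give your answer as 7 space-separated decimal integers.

Answer: 49 6 15 60 16 20 62

Derivation:
'x': a..z range, 26 + ord('x') − ord('a') = 49
'G': A..Z range, ord('G') − ord('A') = 6
'P': A..Z range, ord('P') − ord('A') = 15
'8': 0..9 range, 52 + ord('8') − ord('0') = 60
'Q': A..Z range, ord('Q') − ord('A') = 16
'U': A..Z range, ord('U') − ord('A') = 20
'+': index 62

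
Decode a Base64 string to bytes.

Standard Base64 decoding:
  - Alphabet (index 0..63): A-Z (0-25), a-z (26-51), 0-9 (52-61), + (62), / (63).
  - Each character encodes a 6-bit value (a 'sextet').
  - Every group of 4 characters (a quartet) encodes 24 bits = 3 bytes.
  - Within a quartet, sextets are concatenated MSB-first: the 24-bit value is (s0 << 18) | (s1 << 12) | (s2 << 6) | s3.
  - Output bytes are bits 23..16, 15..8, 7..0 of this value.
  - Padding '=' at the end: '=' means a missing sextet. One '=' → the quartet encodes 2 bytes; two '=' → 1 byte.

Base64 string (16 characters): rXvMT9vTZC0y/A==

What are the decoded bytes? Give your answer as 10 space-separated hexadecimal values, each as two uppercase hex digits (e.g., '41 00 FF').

Answer: AD 7B CC 4F DB D3 64 2D 32 FC

Derivation:
After char 0 ('r'=43): chars_in_quartet=1 acc=0x2B bytes_emitted=0
After char 1 ('X'=23): chars_in_quartet=2 acc=0xAD7 bytes_emitted=0
After char 2 ('v'=47): chars_in_quartet=3 acc=0x2B5EF bytes_emitted=0
After char 3 ('M'=12): chars_in_quartet=4 acc=0xAD7BCC -> emit AD 7B CC, reset; bytes_emitted=3
After char 4 ('T'=19): chars_in_quartet=1 acc=0x13 bytes_emitted=3
After char 5 ('9'=61): chars_in_quartet=2 acc=0x4FD bytes_emitted=3
After char 6 ('v'=47): chars_in_quartet=3 acc=0x13F6F bytes_emitted=3
After char 7 ('T'=19): chars_in_quartet=4 acc=0x4FDBD3 -> emit 4F DB D3, reset; bytes_emitted=6
After char 8 ('Z'=25): chars_in_quartet=1 acc=0x19 bytes_emitted=6
After char 9 ('C'=2): chars_in_quartet=2 acc=0x642 bytes_emitted=6
After char 10 ('0'=52): chars_in_quartet=3 acc=0x190B4 bytes_emitted=6
After char 11 ('y'=50): chars_in_quartet=4 acc=0x642D32 -> emit 64 2D 32, reset; bytes_emitted=9
After char 12 ('/'=63): chars_in_quartet=1 acc=0x3F bytes_emitted=9
After char 13 ('A'=0): chars_in_quartet=2 acc=0xFC0 bytes_emitted=9
Padding '==': partial quartet acc=0xFC0 -> emit FC; bytes_emitted=10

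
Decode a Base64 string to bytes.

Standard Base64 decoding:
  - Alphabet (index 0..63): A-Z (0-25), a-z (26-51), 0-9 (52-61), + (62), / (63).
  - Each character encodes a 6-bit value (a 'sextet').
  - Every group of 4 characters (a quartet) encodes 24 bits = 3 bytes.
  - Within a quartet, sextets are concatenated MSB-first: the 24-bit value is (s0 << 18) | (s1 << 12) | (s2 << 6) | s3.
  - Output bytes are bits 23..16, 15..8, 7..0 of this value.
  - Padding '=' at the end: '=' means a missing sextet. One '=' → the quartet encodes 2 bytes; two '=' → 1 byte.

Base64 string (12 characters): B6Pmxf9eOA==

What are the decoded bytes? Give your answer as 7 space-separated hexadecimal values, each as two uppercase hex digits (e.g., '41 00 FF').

Answer: 07 A3 E6 C5 FF 5E 38

Derivation:
After char 0 ('B'=1): chars_in_quartet=1 acc=0x1 bytes_emitted=0
After char 1 ('6'=58): chars_in_quartet=2 acc=0x7A bytes_emitted=0
After char 2 ('P'=15): chars_in_quartet=3 acc=0x1E8F bytes_emitted=0
After char 3 ('m'=38): chars_in_quartet=4 acc=0x7A3E6 -> emit 07 A3 E6, reset; bytes_emitted=3
After char 4 ('x'=49): chars_in_quartet=1 acc=0x31 bytes_emitted=3
After char 5 ('f'=31): chars_in_quartet=2 acc=0xC5F bytes_emitted=3
After char 6 ('9'=61): chars_in_quartet=3 acc=0x317FD bytes_emitted=3
After char 7 ('e'=30): chars_in_quartet=4 acc=0xC5FF5E -> emit C5 FF 5E, reset; bytes_emitted=6
After char 8 ('O'=14): chars_in_quartet=1 acc=0xE bytes_emitted=6
After char 9 ('A'=0): chars_in_quartet=2 acc=0x380 bytes_emitted=6
Padding '==': partial quartet acc=0x380 -> emit 38; bytes_emitted=7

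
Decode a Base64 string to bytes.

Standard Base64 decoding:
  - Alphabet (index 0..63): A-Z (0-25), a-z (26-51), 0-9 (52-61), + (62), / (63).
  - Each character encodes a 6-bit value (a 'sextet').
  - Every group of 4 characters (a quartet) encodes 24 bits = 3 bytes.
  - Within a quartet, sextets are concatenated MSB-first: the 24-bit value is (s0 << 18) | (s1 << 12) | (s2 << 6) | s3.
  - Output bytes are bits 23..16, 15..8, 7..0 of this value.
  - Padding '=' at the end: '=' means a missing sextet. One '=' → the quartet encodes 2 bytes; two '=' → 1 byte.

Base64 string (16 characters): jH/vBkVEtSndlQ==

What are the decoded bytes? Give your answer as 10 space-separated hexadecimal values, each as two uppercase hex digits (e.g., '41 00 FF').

After char 0 ('j'=35): chars_in_quartet=1 acc=0x23 bytes_emitted=0
After char 1 ('H'=7): chars_in_quartet=2 acc=0x8C7 bytes_emitted=0
After char 2 ('/'=63): chars_in_quartet=3 acc=0x231FF bytes_emitted=0
After char 3 ('v'=47): chars_in_quartet=4 acc=0x8C7FEF -> emit 8C 7F EF, reset; bytes_emitted=3
After char 4 ('B'=1): chars_in_quartet=1 acc=0x1 bytes_emitted=3
After char 5 ('k'=36): chars_in_quartet=2 acc=0x64 bytes_emitted=3
After char 6 ('V'=21): chars_in_quartet=3 acc=0x1915 bytes_emitted=3
After char 7 ('E'=4): chars_in_quartet=4 acc=0x64544 -> emit 06 45 44, reset; bytes_emitted=6
After char 8 ('t'=45): chars_in_quartet=1 acc=0x2D bytes_emitted=6
After char 9 ('S'=18): chars_in_quartet=2 acc=0xB52 bytes_emitted=6
After char 10 ('n'=39): chars_in_quartet=3 acc=0x2D4A7 bytes_emitted=6
After char 11 ('d'=29): chars_in_quartet=4 acc=0xB529DD -> emit B5 29 DD, reset; bytes_emitted=9
After char 12 ('l'=37): chars_in_quartet=1 acc=0x25 bytes_emitted=9
After char 13 ('Q'=16): chars_in_quartet=2 acc=0x950 bytes_emitted=9
Padding '==': partial quartet acc=0x950 -> emit 95; bytes_emitted=10

Answer: 8C 7F EF 06 45 44 B5 29 DD 95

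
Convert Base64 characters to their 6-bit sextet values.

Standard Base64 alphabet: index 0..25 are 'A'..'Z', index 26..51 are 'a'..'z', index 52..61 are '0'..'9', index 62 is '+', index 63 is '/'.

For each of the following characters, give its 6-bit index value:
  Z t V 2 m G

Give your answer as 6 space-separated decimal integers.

Answer: 25 45 21 54 38 6

Derivation:
'Z': A..Z range, ord('Z') − ord('A') = 25
't': a..z range, 26 + ord('t') − ord('a') = 45
'V': A..Z range, ord('V') − ord('A') = 21
'2': 0..9 range, 52 + ord('2') − ord('0') = 54
'm': a..z range, 26 + ord('m') − ord('a') = 38
'G': A..Z range, ord('G') − ord('A') = 6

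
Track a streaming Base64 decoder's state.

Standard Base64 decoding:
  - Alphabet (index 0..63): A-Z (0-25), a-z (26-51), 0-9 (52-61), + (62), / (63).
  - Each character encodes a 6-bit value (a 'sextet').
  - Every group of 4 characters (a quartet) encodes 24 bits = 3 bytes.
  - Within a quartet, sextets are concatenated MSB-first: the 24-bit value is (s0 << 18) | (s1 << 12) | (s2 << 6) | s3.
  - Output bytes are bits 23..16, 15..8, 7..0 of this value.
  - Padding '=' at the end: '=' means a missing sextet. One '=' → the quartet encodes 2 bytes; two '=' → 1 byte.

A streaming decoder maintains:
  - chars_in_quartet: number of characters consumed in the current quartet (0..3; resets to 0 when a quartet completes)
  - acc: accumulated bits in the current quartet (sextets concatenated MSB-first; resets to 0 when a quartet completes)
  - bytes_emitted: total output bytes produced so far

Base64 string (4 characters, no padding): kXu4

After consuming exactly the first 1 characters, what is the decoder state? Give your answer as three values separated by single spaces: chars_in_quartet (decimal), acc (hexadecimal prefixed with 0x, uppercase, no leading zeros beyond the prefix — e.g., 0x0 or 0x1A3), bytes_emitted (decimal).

After char 0 ('k'=36): chars_in_quartet=1 acc=0x24 bytes_emitted=0

Answer: 1 0x24 0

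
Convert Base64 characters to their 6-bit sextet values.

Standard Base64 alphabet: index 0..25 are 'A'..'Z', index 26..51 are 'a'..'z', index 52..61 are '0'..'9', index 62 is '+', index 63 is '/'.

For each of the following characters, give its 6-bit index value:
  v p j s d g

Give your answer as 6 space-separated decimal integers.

'v': a..z range, 26 + ord('v') − ord('a') = 47
'p': a..z range, 26 + ord('p') − ord('a') = 41
'j': a..z range, 26 + ord('j') − ord('a') = 35
's': a..z range, 26 + ord('s') − ord('a') = 44
'd': a..z range, 26 + ord('d') − ord('a') = 29
'g': a..z range, 26 + ord('g') − ord('a') = 32

Answer: 47 41 35 44 29 32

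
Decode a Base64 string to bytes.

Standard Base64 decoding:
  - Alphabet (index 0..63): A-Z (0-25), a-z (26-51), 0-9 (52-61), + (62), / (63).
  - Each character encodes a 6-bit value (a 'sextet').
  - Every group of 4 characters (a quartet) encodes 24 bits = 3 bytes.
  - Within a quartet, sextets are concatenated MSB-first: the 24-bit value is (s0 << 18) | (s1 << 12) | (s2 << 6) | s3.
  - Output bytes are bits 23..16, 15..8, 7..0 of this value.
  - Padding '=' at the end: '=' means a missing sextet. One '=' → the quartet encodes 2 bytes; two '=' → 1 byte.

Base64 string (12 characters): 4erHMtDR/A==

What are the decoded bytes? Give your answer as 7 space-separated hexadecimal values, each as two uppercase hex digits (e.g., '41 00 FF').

After char 0 ('4'=56): chars_in_quartet=1 acc=0x38 bytes_emitted=0
After char 1 ('e'=30): chars_in_quartet=2 acc=0xE1E bytes_emitted=0
After char 2 ('r'=43): chars_in_quartet=3 acc=0x387AB bytes_emitted=0
After char 3 ('H'=7): chars_in_quartet=4 acc=0xE1EAC7 -> emit E1 EA C7, reset; bytes_emitted=3
After char 4 ('M'=12): chars_in_quartet=1 acc=0xC bytes_emitted=3
After char 5 ('t'=45): chars_in_quartet=2 acc=0x32D bytes_emitted=3
After char 6 ('D'=3): chars_in_quartet=3 acc=0xCB43 bytes_emitted=3
After char 7 ('R'=17): chars_in_quartet=4 acc=0x32D0D1 -> emit 32 D0 D1, reset; bytes_emitted=6
After char 8 ('/'=63): chars_in_quartet=1 acc=0x3F bytes_emitted=6
After char 9 ('A'=0): chars_in_quartet=2 acc=0xFC0 bytes_emitted=6
Padding '==': partial quartet acc=0xFC0 -> emit FC; bytes_emitted=7

Answer: E1 EA C7 32 D0 D1 FC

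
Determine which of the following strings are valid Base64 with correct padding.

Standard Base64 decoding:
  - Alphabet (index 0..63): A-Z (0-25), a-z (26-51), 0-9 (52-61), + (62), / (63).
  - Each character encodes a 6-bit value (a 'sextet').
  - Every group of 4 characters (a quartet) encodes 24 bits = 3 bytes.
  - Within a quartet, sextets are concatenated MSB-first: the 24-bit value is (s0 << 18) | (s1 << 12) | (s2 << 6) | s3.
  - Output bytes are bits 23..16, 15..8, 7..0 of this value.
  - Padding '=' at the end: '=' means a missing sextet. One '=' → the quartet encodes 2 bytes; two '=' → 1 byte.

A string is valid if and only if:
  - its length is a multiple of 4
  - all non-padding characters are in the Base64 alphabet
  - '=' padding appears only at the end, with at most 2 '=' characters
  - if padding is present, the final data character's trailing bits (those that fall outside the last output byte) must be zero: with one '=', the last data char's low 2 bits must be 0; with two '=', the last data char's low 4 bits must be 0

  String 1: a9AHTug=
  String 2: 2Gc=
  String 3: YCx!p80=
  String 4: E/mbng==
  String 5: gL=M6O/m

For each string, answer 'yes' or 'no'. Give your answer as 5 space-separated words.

Answer: yes yes no yes no

Derivation:
String 1: 'a9AHTug=' → valid
String 2: '2Gc=' → valid
String 3: 'YCx!p80=' → invalid (bad char(s): ['!'])
String 4: 'E/mbng==' → valid
String 5: 'gL=M6O/m' → invalid (bad char(s): ['=']; '=' in middle)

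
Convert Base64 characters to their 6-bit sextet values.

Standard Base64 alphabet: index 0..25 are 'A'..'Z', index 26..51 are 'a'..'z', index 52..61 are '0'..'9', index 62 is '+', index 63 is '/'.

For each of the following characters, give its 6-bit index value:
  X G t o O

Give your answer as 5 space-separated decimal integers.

'X': A..Z range, ord('X') − ord('A') = 23
'G': A..Z range, ord('G') − ord('A') = 6
't': a..z range, 26 + ord('t') − ord('a') = 45
'o': a..z range, 26 + ord('o') − ord('a') = 40
'O': A..Z range, ord('O') − ord('A') = 14

Answer: 23 6 45 40 14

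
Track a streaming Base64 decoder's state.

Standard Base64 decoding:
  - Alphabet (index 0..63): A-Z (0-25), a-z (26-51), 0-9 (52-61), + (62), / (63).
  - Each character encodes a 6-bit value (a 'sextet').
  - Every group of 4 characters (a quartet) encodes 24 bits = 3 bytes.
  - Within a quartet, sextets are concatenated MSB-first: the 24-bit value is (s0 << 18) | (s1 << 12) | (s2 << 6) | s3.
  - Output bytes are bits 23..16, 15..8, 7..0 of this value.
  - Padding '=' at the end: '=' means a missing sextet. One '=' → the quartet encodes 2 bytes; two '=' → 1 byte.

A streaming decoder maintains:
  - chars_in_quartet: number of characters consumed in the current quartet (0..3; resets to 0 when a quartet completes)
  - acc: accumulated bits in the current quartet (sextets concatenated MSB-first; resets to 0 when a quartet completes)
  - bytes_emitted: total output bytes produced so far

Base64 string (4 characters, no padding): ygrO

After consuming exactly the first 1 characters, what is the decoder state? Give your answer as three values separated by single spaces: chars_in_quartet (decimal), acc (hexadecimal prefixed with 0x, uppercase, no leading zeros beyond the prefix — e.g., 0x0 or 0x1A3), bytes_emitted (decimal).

After char 0 ('y'=50): chars_in_quartet=1 acc=0x32 bytes_emitted=0

Answer: 1 0x32 0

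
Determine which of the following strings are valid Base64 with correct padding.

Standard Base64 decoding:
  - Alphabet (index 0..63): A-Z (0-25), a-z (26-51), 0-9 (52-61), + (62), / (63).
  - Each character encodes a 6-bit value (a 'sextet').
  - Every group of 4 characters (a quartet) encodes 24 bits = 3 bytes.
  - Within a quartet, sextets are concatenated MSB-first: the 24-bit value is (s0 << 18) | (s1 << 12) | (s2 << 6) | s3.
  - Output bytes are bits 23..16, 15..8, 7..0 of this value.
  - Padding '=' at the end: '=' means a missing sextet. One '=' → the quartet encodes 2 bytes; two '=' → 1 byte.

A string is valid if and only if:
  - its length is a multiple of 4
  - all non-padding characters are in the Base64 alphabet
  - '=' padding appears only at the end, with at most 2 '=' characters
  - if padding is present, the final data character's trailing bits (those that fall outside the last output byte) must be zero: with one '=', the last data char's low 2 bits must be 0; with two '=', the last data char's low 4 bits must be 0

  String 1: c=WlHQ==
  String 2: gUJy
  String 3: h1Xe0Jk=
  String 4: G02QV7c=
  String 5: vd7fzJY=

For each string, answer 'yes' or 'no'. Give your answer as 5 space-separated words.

Answer: no yes yes yes yes

Derivation:
String 1: 'c=WlHQ==' → invalid (bad char(s): ['=']; '=' in middle)
String 2: 'gUJy' → valid
String 3: 'h1Xe0Jk=' → valid
String 4: 'G02QV7c=' → valid
String 5: 'vd7fzJY=' → valid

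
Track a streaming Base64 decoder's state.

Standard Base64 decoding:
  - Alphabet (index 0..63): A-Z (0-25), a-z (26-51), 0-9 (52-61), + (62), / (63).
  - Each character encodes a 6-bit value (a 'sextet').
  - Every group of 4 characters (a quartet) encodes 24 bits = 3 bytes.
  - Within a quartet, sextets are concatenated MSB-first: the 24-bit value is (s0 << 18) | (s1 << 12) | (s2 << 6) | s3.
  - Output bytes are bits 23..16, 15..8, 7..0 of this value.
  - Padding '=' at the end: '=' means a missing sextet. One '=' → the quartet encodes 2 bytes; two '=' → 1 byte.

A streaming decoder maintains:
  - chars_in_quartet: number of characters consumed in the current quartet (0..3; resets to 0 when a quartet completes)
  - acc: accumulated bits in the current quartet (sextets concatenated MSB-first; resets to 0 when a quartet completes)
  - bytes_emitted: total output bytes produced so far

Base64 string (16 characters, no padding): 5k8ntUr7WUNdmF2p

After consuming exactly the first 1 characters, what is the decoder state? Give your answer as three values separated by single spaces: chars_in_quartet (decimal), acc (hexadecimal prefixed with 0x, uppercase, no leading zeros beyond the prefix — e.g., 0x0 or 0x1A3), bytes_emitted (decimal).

Answer: 1 0x39 0

Derivation:
After char 0 ('5'=57): chars_in_quartet=1 acc=0x39 bytes_emitted=0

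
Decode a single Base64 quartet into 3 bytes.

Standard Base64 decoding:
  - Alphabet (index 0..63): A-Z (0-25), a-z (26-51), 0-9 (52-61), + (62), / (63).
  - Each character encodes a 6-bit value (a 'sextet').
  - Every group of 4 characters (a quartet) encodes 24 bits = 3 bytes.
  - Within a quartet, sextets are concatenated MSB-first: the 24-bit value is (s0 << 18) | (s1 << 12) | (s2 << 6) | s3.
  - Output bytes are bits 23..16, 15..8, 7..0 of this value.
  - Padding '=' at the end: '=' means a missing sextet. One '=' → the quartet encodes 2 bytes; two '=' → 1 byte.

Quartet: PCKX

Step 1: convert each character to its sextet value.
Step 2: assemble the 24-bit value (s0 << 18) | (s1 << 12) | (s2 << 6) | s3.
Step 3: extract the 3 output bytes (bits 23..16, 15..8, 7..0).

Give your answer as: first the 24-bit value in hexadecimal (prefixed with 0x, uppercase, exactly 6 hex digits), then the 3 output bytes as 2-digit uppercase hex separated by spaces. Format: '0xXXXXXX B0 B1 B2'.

Answer: 0x3C2297 3C 22 97

Derivation:
Sextets: P=15, C=2, K=10, X=23
24-bit: (15<<18) | (2<<12) | (10<<6) | 23
      = 0x3C0000 | 0x002000 | 0x000280 | 0x000017
      = 0x3C2297
Bytes: (v>>16)&0xFF=3C, (v>>8)&0xFF=22, v&0xFF=97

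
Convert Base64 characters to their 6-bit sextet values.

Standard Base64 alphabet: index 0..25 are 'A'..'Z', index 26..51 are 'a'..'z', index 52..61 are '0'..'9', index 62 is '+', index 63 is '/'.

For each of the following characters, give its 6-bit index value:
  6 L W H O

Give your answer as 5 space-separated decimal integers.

'6': 0..9 range, 52 + ord('6') − ord('0') = 58
'L': A..Z range, ord('L') − ord('A') = 11
'W': A..Z range, ord('W') − ord('A') = 22
'H': A..Z range, ord('H') − ord('A') = 7
'O': A..Z range, ord('O') − ord('A') = 14

Answer: 58 11 22 7 14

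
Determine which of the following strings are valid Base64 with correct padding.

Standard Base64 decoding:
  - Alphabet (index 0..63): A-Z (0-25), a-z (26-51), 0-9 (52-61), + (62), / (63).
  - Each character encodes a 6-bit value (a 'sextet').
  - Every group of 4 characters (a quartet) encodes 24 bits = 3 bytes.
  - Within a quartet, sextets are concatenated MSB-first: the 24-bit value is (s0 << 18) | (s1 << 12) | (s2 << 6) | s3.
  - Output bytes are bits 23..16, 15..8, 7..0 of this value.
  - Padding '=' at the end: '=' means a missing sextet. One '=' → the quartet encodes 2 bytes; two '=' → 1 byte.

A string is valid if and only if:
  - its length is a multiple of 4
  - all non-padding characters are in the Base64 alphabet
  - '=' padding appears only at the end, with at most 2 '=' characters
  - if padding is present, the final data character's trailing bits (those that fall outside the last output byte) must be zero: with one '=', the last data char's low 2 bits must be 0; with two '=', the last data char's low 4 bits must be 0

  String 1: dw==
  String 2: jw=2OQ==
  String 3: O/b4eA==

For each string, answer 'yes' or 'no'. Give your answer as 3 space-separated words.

String 1: 'dw==' → valid
String 2: 'jw=2OQ==' → invalid (bad char(s): ['=']; '=' in middle)
String 3: 'O/b4eA==' → valid

Answer: yes no yes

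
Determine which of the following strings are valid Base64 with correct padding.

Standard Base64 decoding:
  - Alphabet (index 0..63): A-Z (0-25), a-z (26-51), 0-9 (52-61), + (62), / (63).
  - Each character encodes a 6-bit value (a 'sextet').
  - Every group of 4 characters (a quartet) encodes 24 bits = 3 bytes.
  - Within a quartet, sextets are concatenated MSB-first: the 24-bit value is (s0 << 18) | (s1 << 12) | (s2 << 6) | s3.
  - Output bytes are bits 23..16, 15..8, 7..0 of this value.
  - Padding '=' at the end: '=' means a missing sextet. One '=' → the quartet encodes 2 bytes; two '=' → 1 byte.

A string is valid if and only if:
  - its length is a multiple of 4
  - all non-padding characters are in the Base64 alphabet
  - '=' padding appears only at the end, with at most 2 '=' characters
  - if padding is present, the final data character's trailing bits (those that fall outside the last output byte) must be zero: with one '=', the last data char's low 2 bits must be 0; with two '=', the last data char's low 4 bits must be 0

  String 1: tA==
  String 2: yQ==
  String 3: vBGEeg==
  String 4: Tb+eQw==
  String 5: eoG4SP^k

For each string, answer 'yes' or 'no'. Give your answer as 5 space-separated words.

String 1: 'tA==' → valid
String 2: 'yQ==' → valid
String 3: 'vBGEeg==' → valid
String 4: 'Tb+eQw==' → valid
String 5: 'eoG4SP^k' → invalid (bad char(s): ['^'])

Answer: yes yes yes yes no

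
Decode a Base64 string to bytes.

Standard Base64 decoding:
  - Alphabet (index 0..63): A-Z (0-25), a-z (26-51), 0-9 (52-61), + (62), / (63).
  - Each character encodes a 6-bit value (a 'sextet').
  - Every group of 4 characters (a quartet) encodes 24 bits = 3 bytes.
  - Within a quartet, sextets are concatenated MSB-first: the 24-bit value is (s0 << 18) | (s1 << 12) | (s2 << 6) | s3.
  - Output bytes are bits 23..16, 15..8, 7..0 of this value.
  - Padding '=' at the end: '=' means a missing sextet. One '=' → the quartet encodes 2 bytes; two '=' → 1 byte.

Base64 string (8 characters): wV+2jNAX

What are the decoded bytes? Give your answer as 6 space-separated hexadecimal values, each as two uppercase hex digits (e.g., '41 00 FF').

After char 0 ('w'=48): chars_in_quartet=1 acc=0x30 bytes_emitted=0
After char 1 ('V'=21): chars_in_quartet=2 acc=0xC15 bytes_emitted=0
After char 2 ('+'=62): chars_in_quartet=3 acc=0x3057E bytes_emitted=0
After char 3 ('2'=54): chars_in_quartet=4 acc=0xC15FB6 -> emit C1 5F B6, reset; bytes_emitted=3
After char 4 ('j'=35): chars_in_quartet=1 acc=0x23 bytes_emitted=3
After char 5 ('N'=13): chars_in_quartet=2 acc=0x8CD bytes_emitted=3
After char 6 ('A'=0): chars_in_quartet=3 acc=0x23340 bytes_emitted=3
After char 7 ('X'=23): chars_in_quartet=4 acc=0x8CD017 -> emit 8C D0 17, reset; bytes_emitted=6

Answer: C1 5F B6 8C D0 17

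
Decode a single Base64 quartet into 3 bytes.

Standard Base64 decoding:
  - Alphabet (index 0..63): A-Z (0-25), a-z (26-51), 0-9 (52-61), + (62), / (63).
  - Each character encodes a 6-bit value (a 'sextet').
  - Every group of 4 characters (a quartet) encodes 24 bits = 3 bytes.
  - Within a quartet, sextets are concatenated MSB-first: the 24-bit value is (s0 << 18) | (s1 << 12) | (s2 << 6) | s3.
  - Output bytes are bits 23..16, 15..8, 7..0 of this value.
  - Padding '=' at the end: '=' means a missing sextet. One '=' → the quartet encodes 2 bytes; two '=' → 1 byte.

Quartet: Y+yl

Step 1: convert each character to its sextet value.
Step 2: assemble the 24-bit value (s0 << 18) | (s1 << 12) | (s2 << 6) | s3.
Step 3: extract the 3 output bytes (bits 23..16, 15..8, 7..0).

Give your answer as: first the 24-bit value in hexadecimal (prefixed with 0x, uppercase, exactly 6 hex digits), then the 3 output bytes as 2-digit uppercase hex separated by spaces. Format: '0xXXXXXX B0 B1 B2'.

Sextets: Y=24, +=62, y=50, l=37
24-bit: (24<<18) | (62<<12) | (50<<6) | 37
      = 0x600000 | 0x03E000 | 0x000C80 | 0x000025
      = 0x63ECA5
Bytes: (v>>16)&0xFF=63, (v>>8)&0xFF=EC, v&0xFF=A5

Answer: 0x63ECA5 63 EC A5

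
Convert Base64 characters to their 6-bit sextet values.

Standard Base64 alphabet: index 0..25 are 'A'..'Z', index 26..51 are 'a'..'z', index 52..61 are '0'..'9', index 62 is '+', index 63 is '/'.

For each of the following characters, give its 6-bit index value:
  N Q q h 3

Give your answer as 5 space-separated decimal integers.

'N': A..Z range, ord('N') − ord('A') = 13
'Q': A..Z range, ord('Q') − ord('A') = 16
'q': a..z range, 26 + ord('q') − ord('a') = 42
'h': a..z range, 26 + ord('h') − ord('a') = 33
'3': 0..9 range, 52 + ord('3') − ord('0') = 55

Answer: 13 16 42 33 55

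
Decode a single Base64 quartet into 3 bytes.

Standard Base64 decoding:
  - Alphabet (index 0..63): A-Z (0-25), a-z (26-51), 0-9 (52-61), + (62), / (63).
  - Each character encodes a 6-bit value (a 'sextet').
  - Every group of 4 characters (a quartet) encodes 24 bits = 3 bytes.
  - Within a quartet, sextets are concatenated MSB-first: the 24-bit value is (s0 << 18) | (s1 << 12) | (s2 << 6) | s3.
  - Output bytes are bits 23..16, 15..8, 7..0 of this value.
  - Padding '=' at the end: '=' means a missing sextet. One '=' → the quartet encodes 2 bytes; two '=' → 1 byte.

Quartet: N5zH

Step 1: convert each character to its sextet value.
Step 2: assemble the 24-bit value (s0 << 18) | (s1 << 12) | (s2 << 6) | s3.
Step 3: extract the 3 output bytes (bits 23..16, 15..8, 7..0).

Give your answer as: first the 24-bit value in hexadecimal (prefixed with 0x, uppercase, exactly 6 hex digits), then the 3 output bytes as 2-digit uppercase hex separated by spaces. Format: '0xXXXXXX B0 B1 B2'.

Sextets: N=13, 5=57, z=51, H=7
24-bit: (13<<18) | (57<<12) | (51<<6) | 7
      = 0x340000 | 0x039000 | 0x000CC0 | 0x000007
      = 0x379CC7
Bytes: (v>>16)&0xFF=37, (v>>8)&0xFF=9C, v&0xFF=C7

Answer: 0x379CC7 37 9C C7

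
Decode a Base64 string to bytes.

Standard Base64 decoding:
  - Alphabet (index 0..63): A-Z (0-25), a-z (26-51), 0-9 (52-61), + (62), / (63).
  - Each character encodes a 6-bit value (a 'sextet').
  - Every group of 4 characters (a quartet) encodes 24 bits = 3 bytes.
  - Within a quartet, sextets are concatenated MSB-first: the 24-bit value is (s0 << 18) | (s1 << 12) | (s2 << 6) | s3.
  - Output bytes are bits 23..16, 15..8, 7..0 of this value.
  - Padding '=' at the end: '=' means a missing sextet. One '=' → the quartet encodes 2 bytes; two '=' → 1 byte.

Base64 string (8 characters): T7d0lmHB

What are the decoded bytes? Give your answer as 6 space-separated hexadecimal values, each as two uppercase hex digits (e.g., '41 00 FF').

After char 0 ('T'=19): chars_in_quartet=1 acc=0x13 bytes_emitted=0
After char 1 ('7'=59): chars_in_quartet=2 acc=0x4FB bytes_emitted=0
After char 2 ('d'=29): chars_in_quartet=3 acc=0x13EDD bytes_emitted=0
After char 3 ('0'=52): chars_in_quartet=4 acc=0x4FB774 -> emit 4F B7 74, reset; bytes_emitted=3
After char 4 ('l'=37): chars_in_quartet=1 acc=0x25 bytes_emitted=3
After char 5 ('m'=38): chars_in_quartet=2 acc=0x966 bytes_emitted=3
After char 6 ('H'=7): chars_in_quartet=3 acc=0x25987 bytes_emitted=3
After char 7 ('B'=1): chars_in_quartet=4 acc=0x9661C1 -> emit 96 61 C1, reset; bytes_emitted=6

Answer: 4F B7 74 96 61 C1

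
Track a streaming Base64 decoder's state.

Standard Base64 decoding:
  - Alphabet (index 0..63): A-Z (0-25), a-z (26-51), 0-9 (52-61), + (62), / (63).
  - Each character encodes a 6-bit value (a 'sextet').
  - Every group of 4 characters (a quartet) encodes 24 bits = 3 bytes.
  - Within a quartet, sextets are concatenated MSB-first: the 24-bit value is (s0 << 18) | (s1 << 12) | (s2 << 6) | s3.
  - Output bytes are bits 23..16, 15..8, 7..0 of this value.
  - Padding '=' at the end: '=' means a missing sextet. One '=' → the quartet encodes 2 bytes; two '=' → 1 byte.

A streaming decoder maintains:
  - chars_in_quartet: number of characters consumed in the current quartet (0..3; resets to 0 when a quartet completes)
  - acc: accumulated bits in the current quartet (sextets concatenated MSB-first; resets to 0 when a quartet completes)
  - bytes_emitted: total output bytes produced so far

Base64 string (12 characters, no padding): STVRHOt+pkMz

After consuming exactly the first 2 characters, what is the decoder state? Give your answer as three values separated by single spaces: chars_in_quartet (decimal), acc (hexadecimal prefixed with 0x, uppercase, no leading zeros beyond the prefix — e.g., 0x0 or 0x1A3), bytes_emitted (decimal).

After char 0 ('S'=18): chars_in_quartet=1 acc=0x12 bytes_emitted=0
After char 1 ('T'=19): chars_in_quartet=2 acc=0x493 bytes_emitted=0

Answer: 2 0x493 0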